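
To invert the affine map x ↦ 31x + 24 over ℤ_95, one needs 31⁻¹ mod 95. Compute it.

46

Run Euclid on (95, 31):
95 = 3×31 + 2
31 = 15×2 + 1
2 = 2×1 + 0
The gcd is 1. Working backward:
1 = 31 − 15·2
1 = −15·95 + 46·31
So 31·46 ≡ 1 (mod 95).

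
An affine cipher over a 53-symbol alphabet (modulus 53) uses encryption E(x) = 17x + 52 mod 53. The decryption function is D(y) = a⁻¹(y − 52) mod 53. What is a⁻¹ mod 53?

gcd(53, 17) by repeated division:
53 = 3*17 + 2
17 = 8*2 + 1
2 = 2*1 + 0
Since gcd(17, 53) = 1, back-substitute to write 1 as a combination:
1 = 17 − 8·2
1 = −8·53 + 25·17
So 17·25 ≡ 1 (mod 53).

25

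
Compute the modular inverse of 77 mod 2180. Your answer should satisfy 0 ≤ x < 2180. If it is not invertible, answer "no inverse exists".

Run Euclid on (2180, 77):
2180 = 28*77 + 24
77 = 3*24 + 5
24 = 4*5 + 4
5 = 1*4 + 1
4 = 4*1 + 0
Since gcd(77, 2180) = 1, back-substitute to write 1 as a combination:
1 = 5 − 4
1 = −24 + 5·5
1 = 5·77 − 16·24
1 = −16·2180 + 453·77
So 77·453 ≡ 1 (mod 2180).

453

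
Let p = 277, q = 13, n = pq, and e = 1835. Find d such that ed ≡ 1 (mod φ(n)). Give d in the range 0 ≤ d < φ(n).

1619

φ(n) = (p−1)(q−1) = 276·12 = 3312.
Need d with 1835·d ≡ 1 (mod 3312). Apply the extended Euclidean algorithm:
3312 = 1*1835 + 1477
1835 = 1*1477 + 358
1477 = 4*358 + 45
358 = 7*45 + 43
45 = 1*43 + 2
43 = 21*2 + 1
2 = 2*1 + 0
Back-substitute:
1 = 43 − 21·2
1 = −21·45 + 22·43
1 = 22·358 − 175·45
1 = −175·1477 + 722·358
1 = 722·1835 − 897·1477
1 = −897·3312 + 1619·1835
So 1835·1619 ≡ 1 (mod 3312), hence d = 1619.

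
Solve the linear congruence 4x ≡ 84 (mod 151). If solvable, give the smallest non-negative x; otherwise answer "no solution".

21

First find gcd(4, 151):
151 = 37*4 + 3
4 = 1*3 + 1
3 = 3*1 + 0
gcd = 1, so a unique solution mod 151 exists.
Back-substitute for the Bézout coefficients:
1 = 4 − 3
1 = −151 + 38·4
So 4·(38) ≡ 1 (mod 151), giving 4⁻¹ ≡ 38.
x ≡ 4⁻¹·84 ≡ 38·84 ≡ 21 (mod 151).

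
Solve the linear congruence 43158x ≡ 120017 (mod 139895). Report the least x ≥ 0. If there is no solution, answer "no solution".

First find gcd(43158, 139895):
139895 = 3·43158 + 10421
43158 = 4·10421 + 1474
10421 = 7·1474 + 103
1474 = 14·103 + 32
103 = 3·32 + 7
32 = 4·7 + 4
7 = 1·4 + 3
4 = 1·3 + 1
3 = 3·1 + 0
gcd = 1, so a unique solution mod 139895 exists.
Back-substitute for the Bézout coefficients:
1 = 4 − 3
1 = −7 + 2·4
1 = 2·32 − 9·7
1 = −9·103 + 29·32
1 = 29·1474 − 415·103
1 = −415·10421 + 2934·1474
1 = 2934·43158 − 12151·10421
1 = −12151·139895 + 39387·43158
So 43158·(39387) ≡ 1 (mod 139895), giving 43158⁻¹ ≡ 39387.
x ≡ 43158⁻¹·120017 ≡ 39387·120017 ≡ 57529 (mod 139895).

57529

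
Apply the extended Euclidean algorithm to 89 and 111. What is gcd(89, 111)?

1

Repeated division:
111 = 1·89 + 22
89 = 4·22 + 1
22 = 22·1 + 0
gcd(89, 111) = 1.
Back-substituting:
1 = 89 − 4·22
1 = −4·111 + 5·89
So 1 = (-4)·111 + (5)·89.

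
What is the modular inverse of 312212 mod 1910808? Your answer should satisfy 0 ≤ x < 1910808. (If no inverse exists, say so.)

Compute gcd(312212, 1910808):
1910808 = 6×312212 + 37536
312212 = 8×37536 + 11924
37536 = 3×11924 + 1764
11924 = 6×1764 + 1340
1764 = 1×1340 + 424
1340 = 3×424 + 68
424 = 6×68 + 16
68 = 4×16 + 4
16 = 4×4 + 0
The gcd is 4, not 1, hence no inverse exists.

no inverse exists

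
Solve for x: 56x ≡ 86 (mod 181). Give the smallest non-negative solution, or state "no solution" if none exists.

First find gcd(56, 181):
181 = 3×56 + 13
56 = 4×13 + 4
13 = 3×4 + 1
4 = 4×1 + 0
gcd = 1, so a unique solution mod 181 exists.
Back-substitute for the Bézout coefficients:
1 = 13 − 3·4
1 = −3·56 + 13·13
1 = 13·181 − 42·56
So 56·(-42) ≡ 1 (mod 181), giving 56⁻¹ ≡ 139.
x ≡ 56⁻¹·86 ≡ 139·86 ≡ 8 (mod 181).

8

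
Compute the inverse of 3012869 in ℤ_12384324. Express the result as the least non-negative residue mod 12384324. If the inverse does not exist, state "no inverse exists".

8417633

Extended Euclidean algorithm:
12384324 = 4·3012869 + 332848
3012869 = 9·332848 + 17237
332848 = 19·17237 + 5345
17237 = 3·5345 + 1202
5345 = 4·1202 + 537
1202 = 2·537 + 128
537 = 4·128 + 25
128 = 5·25 + 3
25 = 8·3 + 1
3 = 3·1 + 0
The gcd is 1. Working backward:
1 = 25 − 8·3
1 = −8·128 + 41·25
1 = 41·537 − 172·128
1 = −172·1202 + 385·537
1 = 385·5345 − 1712·1202
1 = −1712·17237 + 5521·5345
1 = 5521·332848 − 106611·17237
1 = −106611·3012869 + 965020·332848
1 = 965020·12384324 − 3966691·3012869
Hence 3012869⁻¹ ≡ -3966691 ≡ 8417633 (mod 12384324).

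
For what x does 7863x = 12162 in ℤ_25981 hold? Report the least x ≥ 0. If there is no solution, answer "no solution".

8913

First find gcd(7863, 25981):
25981 = 3·7863 + 2392
7863 = 3·2392 + 687
2392 = 3·687 + 331
687 = 2·331 + 25
331 = 13·25 + 6
25 = 4·6 + 1
6 = 6·1 + 0
gcd = 1, so a unique solution mod 25981 exists.
Back-substitute for the Bézout coefficients:
1 = 25 − 4·6
1 = −4·331 + 53·25
1 = 53·687 − 110·331
1 = −110·2392 + 383·687
1 = 383·7863 − 1259·2392
1 = −1259·25981 + 4160·7863
So 7863·(4160) ≡ 1 (mod 25981), giving 7863⁻¹ ≡ 4160.
x ≡ 7863⁻¹·12162 ≡ 4160·12162 ≡ 8913 (mod 25981).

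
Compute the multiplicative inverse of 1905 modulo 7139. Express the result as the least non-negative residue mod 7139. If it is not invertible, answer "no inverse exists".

1128

gcd(7139, 1905) by repeated division:
7139 = 3×1905 + 1424
1905 = 1×1424 + 481
1424 = 2×481 + 462
481 = 1×462 + 19
462 = 24×19 + 6
19 = 3×6 + 1
6 = 6×1 + 0
Since gcd(1905, 7139) = 1, back-substitute to write 1 as a combination:
1 = 19 − 3·6
1 = −3·462 + 73·19
1 = 73·481 − 76·462
1 = −76·1424 + 225·481
1 = 225·1905 − 301·1424
1 = −301·7139 + 1128·1905
So 1905·1128 ≡ 1 (mod 7139).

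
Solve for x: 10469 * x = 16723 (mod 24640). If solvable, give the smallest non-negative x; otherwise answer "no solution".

First find gcd(10469, 24640):
24640 = 2*10469 + 3702
10469 = 2*3702 + 3065
3702 = 1*3065 + 637
3065 = 4*637 + 517
637 = 1*517 + 120
517 = 4*120 + 37
120 = 3*37 + 9
37 = 4*9 + 1
9 = 9*1 + 0
gcd = 1, so a unique solution mod 24640 exists.
Back-substitute for the Bézout coefficients:
1 = 37 − 4·9
1 = −4·120 + 13·37
1 = 13·517 − 56·120
1 = −56·637 + 69·517
1 = 69·3065 − 332·637
1 = −332·3702 + 401·3065
1 = 401·10469 − 1134·3702
1 = −1134·24640 + 2669·10469
So 10469·(2669) ≡ 1 (mod 24640), giving 10469⁻¹ ≡ 2669.
x ≡ 10469⁻¹·16723 ≡ 2669·16723 ≡ 10647 (mod 24640).

10647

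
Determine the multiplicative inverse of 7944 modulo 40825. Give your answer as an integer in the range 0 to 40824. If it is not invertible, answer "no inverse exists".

Apply the Euclidean algorithm to 40825 and 7944:
40825 = 5·7944 + 1105
7944 = 7·1105 + 209
1105 = 5·209 + 60
209 = 3·60 + 29
60 = 2·29 + 2
29 = 14·2 + 1
2 = 2·1 + 0
The gcd is 1. Working backward:
1 = 29 − 14·2
1 = −14·60 + 29·29
1 = 29·209 − 101·60
1 = −101·1105 + 534·209
1 = 534·7944 − 3839·1105
1 = −3839·40825 + 19729·7944
So 7944·19729 ≡ 1 (mod 40825).

19729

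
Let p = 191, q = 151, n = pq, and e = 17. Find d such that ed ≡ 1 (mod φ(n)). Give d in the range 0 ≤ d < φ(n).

φ(n) = (p−1)(q−1) = 190·150 = 28500.
Need d with 17·d ≡ 1 (mod 28500). Apply the extended Euclidean algorithm:
28500 = 1676·17 + 8
17 = 2·8 + 1
8 = 8·1 + 0
Back-substitute:
1 = 17 − 2·8
1 = −2·28500 + 3353·17
So 17·3353 ≡ 1 (mod 28500), hence d = 3353.

3353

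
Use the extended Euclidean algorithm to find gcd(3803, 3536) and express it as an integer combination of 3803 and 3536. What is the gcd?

1

Repeated division:
3803 = 1·3536 + 267
3536 = 13·267 + 65
267 = 4·65 + 7
65 = 9·7 + 2
7 = 3·2 + 1
2 = 2·1 + 0
gcd(3803, 3536) = 1.
Working backward:
1 = 7 − 3·2
1 = −3·65 + 28·7
1 = 28·267 − 115·65
1 = −115·3536 + 1523·267
1 = 1523·3803 − 1638·3536
So 1 = (1523)·3803 + (-1638)·3536.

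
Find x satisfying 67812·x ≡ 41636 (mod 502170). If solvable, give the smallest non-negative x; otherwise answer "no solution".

gcd(67812, 502170):
502170 = 7·67812 + 27486
67812 = 2·27486 + 12840
27486 = 2·12840 + 1806
12840 = 7·1806 + 198
1806 = 9·198 + 24
198 = 8·24 + 6
24 = 4·6 + 0
gcd = 6, but 6 ∤ 41636, so the congruence has no solution.

no solution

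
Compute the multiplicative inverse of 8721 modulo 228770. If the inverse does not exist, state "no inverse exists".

Run Euclid on (228770, 8721):
228770 = 26·8721 + 2024
8721 = 4·2024 + 625
2024 = 3·625 + 149
625 = 4·149 + 29
149 = 5·29 + 4
29 = 7·4 + 1
4 = 4·1 + 0
gcd = 1, so the inverse exists. Back-substitute:
1 = 29 − 7·4
1 = −7·149 + 36·29
1 = 36·625 − 151·149
1 = −151·2024 + 489·625
1 = 489·8721 − 2107·2024
1 = −2107·228770 + 55271·8721
So 8721·55271 ≡ 1 (mod 228770).

55271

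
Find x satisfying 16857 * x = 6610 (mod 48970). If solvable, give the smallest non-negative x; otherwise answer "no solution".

930

First find gcd(16857, 48970):
48970 = 2*16857 + 15256
16857 = 1*15256 + 1601
15256 = 9*1601 + 847
1601 = 1*847 + 754
847 = 1*754 + 93
754 = 8*93 + 10
93 = 9*10 + 3
10 = 3*3 + 1
3 = 3*1 + 0
gcd = 1, so a unique solution mod 48970 exists.
Back-substitute for the Bézout coefficients:
1 = 10 − 3·3
1 = −3·93 + 28·10
1 = 28·754 − 227·93
1 = −227·847 + 255·754
1 = 255·1601 − 482·847
1 = −482·15256 + 4593·1601
1 = 4593·16857 − 5075·15256
1 = −5075·48970 + 14743·16857
So 16857·(14743) ≡ 1 (mod 48970), giving 16857⁻¹ ≡ 14743.
x ≡ 16857⁻¹·6610 ≡ 14743·6610 ≡ 930 (mod 48970).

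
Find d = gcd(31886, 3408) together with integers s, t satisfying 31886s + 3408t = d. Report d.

2

Repeated division:
31886 = 9×3408 + 1214
3408 = 2×1214 + 980
1214 = 1×980 + 234
980 = 4×234 + 44
234 = 5×44 + 14
44 = 3×14 + 2
14 = 7×2 + 0
gcd(31886, 3408) = 2.
Express as a combination:
2 = 44 − 3·14
2 = −3·234 + 16·44
2 = 16·980 − 67·234
2 = −67·1214 + 83·980
2 = 83·3408 − 233·1214
2 = −233·31886 + 2180·3408
So 2 = (-233)·31886 + (2180)·3408.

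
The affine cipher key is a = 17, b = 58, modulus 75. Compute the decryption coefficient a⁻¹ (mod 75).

53

Run Euclid on (75, 17):
75 = 4*17 + 7
17 = 2*7 + 3
7 = 2*3 + 1
3 = 3*1 + 0
gcd = 1, so the inverse exists. Back-substitute:
1 = 7 − 2·3
1 = −2·17 + 5·7
1 = 5·75 − 22·17
Hence 17⁻¹ ≡ -22 ≡ 53 (mod 75).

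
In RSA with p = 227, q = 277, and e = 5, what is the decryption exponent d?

49901

φ(n) = (p−1)(q−1) = 226·276 = 62376.
Need d with 5·d ≡ 1 (mod 62376). Apply the extended Euclidean algorithm:
62376 = 12475*5 + 1
5 = 5*1 + 0
Back-substitute:
1 = 62376 − 12475·5
So 5·(-12475) ≡ 1 (mod 62376), hence d ≡ -12475 ≡ 49901 (mod 62376).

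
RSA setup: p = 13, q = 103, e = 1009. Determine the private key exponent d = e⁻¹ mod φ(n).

649

φ(n) = (p−1)(q−1) = 12·102 = 1224.
Need d with 1009·d ≡ 1 (mod 1224). Apply the extended Euclidean algorithm:
1224 = 1*1009 + 215
1009 = 4*215 + 149
215 = 1*149 + 66
149 = 2*66 + 17
66 = 3*17 + 15
17 = 1*15 + 2
15 = 7*2 + 1
2 = 2*1 + 0
Back-substitute:
1 = 15 − 7·2
1 = −7·17 + 8·15
1 = 8·66 − 31·17
1 = −31·149 + 70·66
1 = 70·215 − 101·149
1 = −101·1009 + 474·215
1 = 474·1224 − 575·1009
So 1009·(-575) ≡ 1 (mod 1224), hence d ≡ -575 ≡ 649 (mod 1224).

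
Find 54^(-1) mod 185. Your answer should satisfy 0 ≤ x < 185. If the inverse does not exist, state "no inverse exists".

24

gcd(185, 54) by repeated division:
185 = 3×54 + 23
54 = 2×23 + 8
23 = 2×8 + 7
8 = 1×7 + 1
7 = 7×1 + 0
gcd = 1, so the inverse exists. Back-substitute:
1 = 8 − 7
1 = −23 + 3·8
1 = 3·54 − 7·23
1 = −7·185 + 24·54
So 54·24 ≡ 1 (mod 185).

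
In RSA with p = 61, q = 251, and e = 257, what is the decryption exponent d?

φ(n) = (p−1)(q−1) = 60·250 = 15000.
Need d with 257·d ≡ 1 (mod 15000). Apply the extended Euclidean algorithm:
15000 = 58*257 + 94
257 = 2*94 + 69
94 = 1*69 + 25
69 = 2*25 + 19
25 = 1*19 + 6
19 = 3*6 + 1
6 = 6*1 + 0
Back-substitute:
1 = 19 − 3·6
1 = −3·25 + 4·19
1 = 4·69 − 11·25
1 = −11·94 + 15·69
1 = 15·257 − 41·94
1 = −41·15000 + 2393·257
So 257·2393 ≡ 1 (mod 15000), hence d = 2393.

2393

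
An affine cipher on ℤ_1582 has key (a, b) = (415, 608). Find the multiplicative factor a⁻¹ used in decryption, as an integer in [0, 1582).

Apply the Euclidean algorithm to 1582 and 415:
1582 = 3*415 + 337
415 = 1*337 + 78
337 = 4*78 + 25
78 = 3*25 + 3
25 = 8*3 + 1
3 = 3*1 + 0
Since gcd(415, 1582) = 1, back-substitute to write 1 as a combination:
1 = 25 − 8·3
1 = −8·78 + 25·25
1 = 25·337 − 108·78
1 = −108·415 + 133·337
1 = 133·1582 − 507·415
Hence 415⁻¹ ≡ -507 ≡ 1075 (mod 1582).

1075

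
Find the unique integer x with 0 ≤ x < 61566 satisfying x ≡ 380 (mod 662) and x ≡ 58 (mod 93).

8986

Write x = 380 + 662·k. Then 662·k ≡ 58 − 380 ≡ 50 (mod 93).
Need 662⁻¹ mod 93. Extended Euclid on (93, 11):
93 = 8×11 + 5
11 = 2×5 + 1
5 = 5×1 + 0
Back-substitute:
1 = 11 − 2·5
1 = −2·93 + 17·11
662⁻¹ ≡ 17 (mod 93), so k ≡ 17·50 ≡ 13 (mod 93).
x = 380 + 662·13 = 8986.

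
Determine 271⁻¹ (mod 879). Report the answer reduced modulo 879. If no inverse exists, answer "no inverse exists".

253

gcd(879, 271) by repeated division:
879 = 3*271 + 66
271 = 4*66 + 7
66 = 9*7 + 3
7 = 2*3 + 1
3 = 3*1 + 0
Since gcd(271, 879) = 1, back-substitute to write 1 as a combination:
1 = 7 − 2·3
1 = −2·66 + 19·7
1 = 19·271 − 78·66
1 = −78·879 + 253·271
So 271·253 ≡ 1 (mod 879).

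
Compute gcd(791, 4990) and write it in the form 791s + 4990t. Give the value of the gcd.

Apply Euclid's algorithm to 4990 and 791:
4990 = 6*791 + 244
791 = 3*244 + 59
244 = 4*59 + 8
59 = 7*8 + 3
8 = 2*3 + 2
3 = 1*2 + 1
2 = 2*1 + 0
gcd(791, 4990) = 1.
Back-substituting:
1 = 3 − 2
1 = −8 + 3·3
1 = 3·59 − 22·8
1 = −22·244 + 91·59
1 = 91·791 − 295·244
1 = −295·4990 + 1861·791
So 1 = (-295)·4990 + (1861)·791.

1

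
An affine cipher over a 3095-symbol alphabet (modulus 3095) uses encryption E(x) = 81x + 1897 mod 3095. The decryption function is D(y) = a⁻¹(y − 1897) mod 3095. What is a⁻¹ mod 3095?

726

Run Euclid on (3095, 81):
3095 = 38×81 + 17
81 = 4×17 + 13
17 = 1×13 + 4
13 = 3×4 + 1
4 = 4×1 + 0
Since gcd(81, 3095) = 1, back-substitute to write 1 as a combination:
1 = 13 − 3·4
1 = −3·17 + 4·13
1 = 4·81 − 19·17
1 = −19·3095 + 726·81
So 81·726 ≡ 1 (mod 3095).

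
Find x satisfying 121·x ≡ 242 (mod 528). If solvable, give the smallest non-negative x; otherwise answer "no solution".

2

First find gcd(121, 528):
528 = 4*121 + 44
121 = 2*44 + 33
44 = 1*33 + 11
33 = 3*11 + 0
gcd = 11 and 11 | 242, so solutions exist. Divide through by 11: 11x ≡ 22 (mod 48).
Now find 11⁻¹ mod 48:
48 = 4×11 + 4
11 = 2×4 + 3
4 = 1×3 + 1
3 = 3×1 + 0
Back-substitute:
1 = 4 − 3
1 = −11 + 3·4
1 = 3·48 − 13·11
So 11·(-13) ≡ 1 (mod 48), i.e. 11⁻¹ ≡ 35.
Then x ≡ 35·22 ≡ 2 (mod 48); the smallest non-negative solution is x = 2.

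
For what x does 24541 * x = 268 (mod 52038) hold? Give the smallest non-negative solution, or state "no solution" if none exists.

First find gcd(24541, 52038):
52038 = 2*24541 + 2956
24541 = 8*2956 + 893
2956 = 3*893 + 277
893 = 3*277 + 62
277 = 4*62 + 29
62 = 2*29 + 4
29 = 7*4 + 1
4 = 4*1 + 0
gcd = 1, so a unique solution mod 52038 exists.
Back-substitute for the Bézout coefficients:
1 = 29 − 7·4
1 = −7·62 + 15·29
1 = 15·277 − 67·62
1 = −67·893 + 216·277
1 = 216·2956 − 715·893
1 = −715·24541 + 5936·2956
1 = 5936·52038 − 12587·24541
So 24541·(-12587) ≡ 1 (mod 52038), giving 24541⁻¹ ≡ 39451.
x ≡ 24541⁻¹·268 ≡ 39451·268 ≡ 9154 (mod 52038).

9154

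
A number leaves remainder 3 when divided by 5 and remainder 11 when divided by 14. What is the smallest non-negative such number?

Write x = 3 + 5·k. Then 5·k ≡ 11 − 3 ≡ 8 (mod 14).
Need 5⁻¹ mod 14. Extended Euclid on (14, 5):
14 = 2×5 + 4
5 = 1×4 + 1
4 = 4×1 + 0
Back-substitute:
1 = 5 − 4
1 = −14 + 3·5
5⁻¹ ≡ 3 (mod 14), so k ≡ 3·8 ≡ 10 (mod 14).
x = 3 + 5·10 = 53.

53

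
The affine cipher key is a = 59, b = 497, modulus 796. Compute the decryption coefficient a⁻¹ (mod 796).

Run Euclid on (796, 59):
796 = 13*59 + 29
59 = 2*29 + 1
29 = 29*1 + 0
Since gcd(59, 796) = 1, back-substitute to write 1 as a combination:
1 = 59 − 2·29
1 = −2·796 + 27·59
So 59·27 ≡ 1 (mod 796).

27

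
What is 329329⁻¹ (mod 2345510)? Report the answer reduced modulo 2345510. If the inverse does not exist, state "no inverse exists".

Extended Euclidean algorithm:
2345510 = 7*329329 + 40207
329329 = 8*40207 + 7673
40207 = 5*7673 + 1842
7673 = 4*1842 + 305
1842 = 6*305 + 12
305 = 25*12 + 5
12 = 2*5 + 2
5 = 2*2 + 1
2 = 2*1 + 0
The gcd is 1. Working backward:
1 = 5 − 2·2
1 = −2·12 + 5·5
1 = 5·305 − 127·12
1 = −127·1842 + 767·305
1 = 767·7673 − 3195·1842
1 = −3195·40207 + 16742·7673
1 = 16742·329329 − 137131·40207
1 = −137131·2345510 + 976659·329329
So 329329·976659 ≡ 1 (mod 2345510).

976659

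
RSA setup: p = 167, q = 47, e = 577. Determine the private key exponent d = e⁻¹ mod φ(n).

φ(n) = (p−1)(q−1) = 166·46 = 7636.
Need d with 577·d ≡ 1 (mod 7636). Apply the extended Euclidean algorithm:
7636 = 13*577 + 135
577 = 4*135 + 37
135 = 3*37 + 24
37 = 1*24 + 13
24 = 1*13 + 11
13 = 1*11 + 2
11 = 5*2 + 1
2 = 2*1 + 0
Back-substitute:
1 = 11 − 5·2
1 = −5·13 + 6·11
1 = 6·24 − 11·13
1 = −11·37 + 17·24
1 = 17·135 − 62·37
1 = −62·577 + 265·135
1 = 265·7636 − 3507·577
So 577·(-3507) ≡ 1 (mod 7636), hence d ≡ -3507 ≡ 4129 (mod 7636).

4129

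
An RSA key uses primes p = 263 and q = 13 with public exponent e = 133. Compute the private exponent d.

2293

φ(n) = (p−1)(q−1) = 262·12 = 3144.
Need d with 133·d ≡ 1 (mod 3144). Apply the extended Euclidean algorithm:
3144 = 23×133 + 85
133 = 1×85 + 48
85 = 1×48 + 37
48 = 1×37 + 11
37 = 3×11 + 4
11 = 2×4 + 3
4 = 1×3 + 1
3 = 3×1 + 0
Back-substitute:
1 = 4 − 3
1 = −11 + 3·4
1 = 3·37 − 10·11
1 = −10·48 + 13·37
1 = 13·85 − 23·48
1 = −23·133 + 36·85
1 = 36·3144 − 851·133
So 133·(-851) ≡ 1 (mod 3144), hence d ≡ -851 ≡ 2293 (mod 3144).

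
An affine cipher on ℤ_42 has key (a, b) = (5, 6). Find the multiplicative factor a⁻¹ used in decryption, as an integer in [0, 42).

Apply the Euclidean algorithm to 42 and 5:
42 = 8·5 + 2
5 = 2·2 + 1
2 = 2·1 + 0
gcd = 1, so the inverse exists. Back-substitute:
1 = 5 − 2·2
1 = −2·42 + 17·5
So 5·17 ≡ 1 (mod 42).

17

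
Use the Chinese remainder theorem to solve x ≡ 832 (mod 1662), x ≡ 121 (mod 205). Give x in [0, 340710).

303316

Write x = 832 + 1662·k. Then 1662·k ≡ 121 − 832 ≡ 109 (mod 205).
Need 1662⁻¹ mod 205. Extended Euclid on (205, 22):
205 = 9×22 + 7
22 = 3×7 + 1
7 = 7×1 + 0
Back-substitute:
1 = 22 − 3·7
1 = −3·205 + 28·22
1662⁻¹ ≡ 28 (mod 205), so k ≡ 28·109 ≡ 182 (mod 205).
x = 832 + 1662·182 = 303316.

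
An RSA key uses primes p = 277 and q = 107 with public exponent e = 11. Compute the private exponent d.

7979

φ(n) = (p−1)(q−1) = 276·106 = 29256.
Need d with 11·d ≡ 1 (mod 29256). Apply the extended Euclidean algorithm:
29256 = 2659*11 + 7
11 = 1*7 + 4
7 = 1*4 + 3
4 = 1*3 + 1
3 = 3*1 + 0
Back-substitute:
1 = 4 − 3
1 = −7 + 2·4
1 = 2·11 − 3·7
1 = −3·29256 + 7979·11
So 11·7979 ≡ 1 (mod 29256), hence d = 7979.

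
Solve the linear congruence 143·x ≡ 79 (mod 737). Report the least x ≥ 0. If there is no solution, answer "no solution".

gcd(143, 737):
737 = 5×143 + 22
143 = 6×22 + 11
22 = 2×11 + 0
gcd = 11, but 11 ∤ 79, so the congruence has no solution.

no solution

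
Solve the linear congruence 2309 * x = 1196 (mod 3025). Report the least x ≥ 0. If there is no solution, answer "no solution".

894

First find gcd(2309, 3025):
3025 = 1·2309 + 716
2309 = 3·716 + 161
716 = 4·161 + 72
161 = 2·72 + 17
72 = 4·17 + 4
17 = 4·4 + 1
4 = 4·1 + 0
gcd = 1, so a unique solution mod 3025 exists.
Back-substitute for the Bézout coefficients:
1 = 17 − 4·4
1 = −4·72 + 17·17
1 = 17·161 − 38·72
1 = −38·716 + 169·161
1 = 169·2309 − 545·716
1 = −545·3025 + 714·2309
So 2309·(714) ≡ 1 (mod 3025), giving 2309⁻¹ ≡ 714.
x ≡ 2309⁻¹·1196 ≡ 714·1196 ≡ 894 (mod 3025).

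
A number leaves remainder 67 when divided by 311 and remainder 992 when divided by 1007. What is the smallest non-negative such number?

144993

Write x = 67 + 311·k. Then 311·k ≡ 992 − 67 ≡ 925 (mod 1007).
Need 311⁻¹ mod 1007. Extended Euclid on (1007, 311):
1007 = 3·311 + 74
311 = 4·74 + 15
74 = 4·15 + 14
15 = 1·14 + 1
14 = 14·1 + 0
Back-substitute:
1 = 15 − 14
1 = −74 + 5·15
1 = 5·311 − 21·74
1 = −21·1007 + 68·311
311⁻¹ ≡ 68 (mod 1007), so k ≡ 68·925 ≡ 466 (mod 1007).
x = 67 + 311·466 = 144993.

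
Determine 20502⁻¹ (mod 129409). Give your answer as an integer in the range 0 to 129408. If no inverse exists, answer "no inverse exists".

99105

Run Euclid on (129409, 20502):
129409 = 6*20502 + 6397
20502 = 3*6397 + 1311
6397 = 4*1311 + 1153
1311 = 1*1153 + 158
1153 = 7*158 + 47
158 = 3*47 + 17
47 = 2*17 + 13
17 = 1*13 + 4
13 = 3*4 + 1
4 = 4*1 + 0
The gcd is 1. Working backward:
1 = 13 − 3·4
1 = −3·17 + 4·13
1 = 4·47 − 11·17
1 = −11·158 + 37·47
1 = 37·1153 − 270·158
1 = −270·1311 + 307·1153
1 = 307·6397 − 1498·1311
1 = −1498·20502 + 4801·6397
1 = 4801·129409 − 30304·20502
So 20502·(-30304) ≡ 1 (mod 129409), and -30304 ≡ 99105 (mod 129409).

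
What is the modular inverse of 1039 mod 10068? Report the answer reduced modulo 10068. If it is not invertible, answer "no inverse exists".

7723

Run Euclid on (10068, 1039):
10068 = 9*1039 + 717
1039 = 1*717 + 322
717 = 2*322 + 73
322 = 4*73 + 30
73 = 2*30 + 13
30 = 2*13 + 4
13 = 3*4 + 1
4 = 4*1 + 0
gcd = 1, so the inverse exists. Back-substitute:
1 = 13 − 3·4
1 = −3·30 + 7·13
1 = 7·73 − 17·30
1 = −17·322 + 75·73
1 = 75·717 − 167·322
1 = −167·1039 + 242·717
1 = 242·10068 − 2345·1039
Thus 1039·(-2345) ≡ 1 (mod 10068); reducing, -2345 mod 10068 = 7723.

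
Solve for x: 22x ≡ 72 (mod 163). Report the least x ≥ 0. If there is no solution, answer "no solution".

First find gcd(22, 163):
163 = 7*22 + 9
22 = 2*9 + 4
9 = 2*4 + 1
4 = 4*1 + 0
gcd = 1, so a unique solution mod 163 exists.
Back-substitute for the Bézout coefficients:
1 = 9 − 2·4
1 = −2·22 + 5·9
1 = 5·163 − 37·22
So 22·(-37) ≡ 1 (mod 163), giving 22⁻¹ ≡ 126.
x ≡ 22⁻¹·72 ≡ 126·72 ≡ 107 (mod 163).

107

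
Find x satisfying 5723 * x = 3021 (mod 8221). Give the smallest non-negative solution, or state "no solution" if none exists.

First find gcd(5723, 8221):
8221 = 1*5723 + 2498
5723 = 2*2498 + 727
2498 = 3*727 + 317
727 = 2*317 + 93
317 = 3*93 + 38
93 = 2*38 + 17
38 = 2*17 + 4
17 = 4*4 + 1
4 = 4*1 + 0
gcd = 1, so a unique solution mod 8221 exists.
Back-substitute for the Bézout coefficients:
1 = 17 − 4·4
1 = −4·38 + 9·17
1 = 9·93 − 22·38
1 = −22·317 + 75·93
1 = 75·727 − 172·317
1 = −172·2498 + 591·727
1 = 591·5723 − 1354·2498
1 = −1354·8221 + 1945·5723
So 5723·(1945) ≡ 1 (mod 8221), giving 5723⁻¹ ≡ 1945.
x ≡ 5723⁻¹·3021 ≡ 1945·3021 ≡ 6051 (mod 8221).

6051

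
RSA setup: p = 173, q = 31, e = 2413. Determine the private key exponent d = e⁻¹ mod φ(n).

757

φ(n) = (p−1)(q−1) = 172·30 = 5160.
Need d with 2413·d ≡ 1 (mod 5160). Apply the extended Euclidean algorithm:
5160 = 2*2413 + 334
2413 = 7*334 + 75
334 = 4*75 + 34
75 = 2*34 + 7
34 = 4*7 + 6
7 = 1*6 + 1
6 = 6*1 + 0
Back-substitute:
1 = 7 − 6
1 = −34 + 5·7
1 = 5·75 − 11·34
1 = −11·334 + 49·75
1 = 49·2413 − 354·334
1 = −354·5160 + 757·2413
So 2413·757 ≡ 1 (mod 5160), hence d = 757.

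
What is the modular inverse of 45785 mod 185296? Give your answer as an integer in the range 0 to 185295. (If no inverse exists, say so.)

Extended Euclidean algorithm:
185296 = 4×45785 + 2156
45785 = 21×2156 + 509
2156 = 4×509 + 120
509 = 4×120 + 29
120 = 4×29 + 4
29 = 7×4 + 1
4 = 4×1 + 0
The gcd is 1. Working backward:
1 = 29 − 7·4
1 = −7·120 + 29·29
1 = 29·509 − 123·120
1 = −123·2156 + 521·509
1 = 521·45785 − 11064·2156
1 = −11064·185296 + 44777·45785
So 45785·44777 ≡ 1 (mod 185296).

44777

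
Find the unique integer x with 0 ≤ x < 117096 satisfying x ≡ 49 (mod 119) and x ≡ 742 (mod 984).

48958

Write x = 49 + 119·k. Then 119·k ≡ 742 − 49 ≡ 693 (mod 984).
Need 119⁻¹ mod 984. Extended Euclid on (984, 119):
984 = 8·119 + 32
119 = 3·32 + 23
32 = 1·23 + 9
23 = 2·9 + 5
9 = 1·5 + 4
5 = 1·4 + 1
4 = 4·1 + 0
Back-substitute:
1 = 5 − 4
1 = −9 + 2·5
1 = 2·23 − 5·9
1 = −5·32 + 7·23
1 = 7·119 − 26·32
1 = −26·984 + 215·119
119⁻¹ ≡ 215 (mod 984), so k ≡ 215·693 ≡ 411 (mod 984).
x = 49 + 119·411 = 48958.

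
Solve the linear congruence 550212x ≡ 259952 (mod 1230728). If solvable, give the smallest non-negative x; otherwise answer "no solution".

First find gcd(550212, 1230728):
1230728 = 2×550212 + 130304
550212 = 4×130304 + 28996
130304 = 4×28996 + 14320
28996 = 2×14320 + 356
14320 = 40×356 + 80
356 = 4×80 + 36
80 = 2×36 + 8
36 = 4×8 + 4
8 = 2×4 + 0
gcd = 4 and 4 | 259952, so solutions exist. Divide through by 4: 137553x ≡ 64988 (mod 307682).
Now find 137553⁻¹ mod 307682:
307682 = 2·137553 + 32576
137553 = 4·32576 + 7249
32576 = 4·7249 + 3580
7249 = 2·3580 + 89
3580 = 40·89 + 20
89 = 4·20 + 9
20 = 2·9 + 2
9 = 4·2 + 1
2 = 2·1 + 0
Back-substitute:
1 = 9 − 4·2
1 = −4·20 + 9·9
1 = 9·89 − 40·20
1 = −40·3580 + 1609·89
1 = 1609·7249 − 3258·3580
1 = −3258·32576 + 14641·7249
1 = 14641·137553 − 61822·32576
1 = −61822·307682 + 138285·137553
So 137553⁻¹ ≡ 138285 (mod 307682).
Then x ≡ 138285·64988 ≡ 89724 (mod 307682); the smallest non-negative solution is x = 89724.

89724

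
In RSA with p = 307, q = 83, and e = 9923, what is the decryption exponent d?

φ(n) = (p−1)(q−1) = 306·82 = 25092.
Need d with 9923·d ≡ 1 (mod 25092). Apply the extended Euclidean algorithm:
25092 = 2×9923 + 5246
9923 = 1×5246 + 4677
5246 = 1×4677 + 569
4677 = 8×569 + 125
569 = 4×125 + 69
125 = 1×69 + 56
69 = 1×56 + 13
56 = 4×13 + 4
13 = 3×4 + 1
4 = 4×1 + 0
Back-substitute:
1 = 13 − 3·4
1 = −3·56 + 13·13
1 = 13·69 − 16·56
1 = −16·125 + 29·69
1 = 29·569 − 132·125
1 = −132·4677 + 1085·569
1 = 1085·5246 − 1217·4677
1 = −1217·9923 + 2302·5246
1 = 2302·25092 − 5821·9923
So 9923·(-5821) ≡ 1 (mod 25092), hence d ≡ -5821 ≡ 19271 (mod 25092).

19271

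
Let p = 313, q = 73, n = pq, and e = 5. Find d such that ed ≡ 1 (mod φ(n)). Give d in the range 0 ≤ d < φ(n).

φ(n) = (p−1)(q−1) = 312·72 = 22464.
Need d with 5·d ≡ 1 (mod 22464). Apply the extended Euclidean algorithm:
22464 = 4492×5 + 4
5 = 1×4 + 1
4 = 4×1 + 0
Back-substitute:
1 = 5 − 4
1 = −22464 + 4493·5
So 5·4493 ≡ 1 (mod 22464), hence d = 4493.

4493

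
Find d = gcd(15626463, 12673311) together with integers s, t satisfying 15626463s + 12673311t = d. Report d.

3

Apply Euclid's algorithm to 15626463 and 12673311:
15626463 = 1*12673311 + 2953152
12673311 = 4*2953152 + 860703
2953152 = 3*860703 + 371043
860703 = 2*371043 + 118617
371043 = 3*118617 + 15192
118617 = 7*15192 + 12273
15192 = 1*12273 + 2919
12273 = 4*2919 + 597
2919 = 4*597 + 531
597 = 1*531 + 66
531 = 8*66 + 3
66 = 22*3 + 0
gcd(15626463, 12673311) = 3.
Working backward:
3 = 531 − 8·66
3 = −8·597 + 9·531
3 = 9·2919 − 44·597
3 = −44·12273 + 185·2919
3 = 185·15192 − 229·12273
3 = −229·118617 + 1788·15192
3 = 1788·371043 − 5593·118617
3 = −5593·860703 + 12974·371043
3 = 12974·2953152 − 44515·860703
3 = −44515·12673311 + 191034·2953152
3 = 191034·15626463 − 235549·12673311
So 3 = (191034)·15626463 + (-235549)·12673311.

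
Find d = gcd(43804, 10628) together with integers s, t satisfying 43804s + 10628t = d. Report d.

Repeated division:
43804 = 4*10628 + 1292
10628 = 8*1292 + 292
1292 = 4*292 + 124
292 = 2*124 + 44
124 = 2*44 + 36
44 = 1*36 + 8
36 = 4*8 + 4
8 = 2*4 + 0
gcd(43804, 10628) = 4.
Express as a combination:
4 = 36 − 4·8
4 = −4·44 + 5·36
4 = 5·124 − 14·44
4 = −14·292 + 33·124
4 = 33·1292 − 146·292
4 = −146·10628 + 1201·1292
4 = 1201·43804 − 4950·10628
So 4 = (1201)·43804 + (-4950)·10628.

4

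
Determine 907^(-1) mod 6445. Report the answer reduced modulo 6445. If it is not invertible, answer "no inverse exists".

4498

Apply the Euclidean algorithm to 6445 and 907:
6445 = 7*907 + 96
907 = 9*96 + 43
96 = 2*43 + 10
43 = 4*10 + 3
10 = 3*3 + 1
3 = 3*1 + 0
gcd = 1, so the inverse exists. Back-substitute:
1 = 10 − 3·3
1 = −3·43 + 13·10
1 = 13·96 − 29·43
1 = −29·907 + 274·96
1 = 274·6445 − 1947·907
Hence 907⁻¹ ≡ -1947 ≡ 4498 (mod 6445).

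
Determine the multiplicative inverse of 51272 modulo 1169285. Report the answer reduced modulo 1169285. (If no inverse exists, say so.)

no inverse exists

Compute gcd(51272, 1169285):
1169285 = 22×51272 + 41301
51272 = 1×41301 + 9971
41301 = 4×9971 + 1417
9971 = 7×1417 + 52
1417 = 27×52 + 13
52 = 4×13 + 0
gcd(51272, 1169285) = 13 ≠ 1, so 51272 has no multiplicative inverse modulo 1169285.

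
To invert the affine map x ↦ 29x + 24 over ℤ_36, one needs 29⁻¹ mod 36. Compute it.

gcd(36, 29) by repeated division:
36 = 1·29 + 7
29 = 4·7 + 1
7 = 7·1 + 0
gcd = 1, so the inverse exists. Back-substitute:
1 = 29 − 4·7
1 = −4·36 + 5·29
So 29·5 ≡ 1 (mod 36).

5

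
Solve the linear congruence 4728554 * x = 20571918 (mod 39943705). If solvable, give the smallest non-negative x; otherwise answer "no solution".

28154787

First find gcd(4728554, 39943705):
39943705 = 8×4728554 + 2115273
4728554 = 2×2115273 + 498008
2115273 = 4×498008 + 123241
498008 = 4×123241 + 5044
123241 = 24×5044 + 2185
5044 = 2×2185 + 674
2185 = 3×674 + 163
674 = 4×163 + 22
163 = 7×22 + 9
22 = 2×9 + 4
9 = 2×4 + 1
4 = 4×1 + 0
gcd = 1, so a unique solution mod 39943705 exists.
Back-substitute for the Bézout coefficients:
1 = 9 − 2·4
1 = −2·22 + 5·9
1 = 5·163 − 37·22
1 = −37·674 + 153·163
1 = 153·2185 − 496·674
1 = −496·5044 + 1145·2185
1 = 1145·123241 − 27976·5044
1 = −27976·498008 + 113049·123241
1 = 113049·2115273 − 480172·498008
1 = −480172·4728554 + 1073393·2115273
1 = 1073393·39943705 − 9067316·4728554
So 4728554·(-9067316) ≡ 1 (mod 39943705), giving 4728554⁻¹ ≡ 30876389.
x ≡ 4728554⁻¹·20571918 ≡ 30876389·20571918 ≡ 28154787 (mod 39943705).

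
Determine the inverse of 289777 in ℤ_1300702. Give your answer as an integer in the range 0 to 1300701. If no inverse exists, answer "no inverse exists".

Run Euclid on (1300702, 289777):
1300702 = 4·289777 + 141594
289777 = 2·141594 + 6589
141594 = 21·6589 + 3225
6589 = 2·3225 + 139
3225 = 23·139 + 28
139 = 4·28 + 27
28 = 1·27 + 1
27 = 27·1 + 0
The gcd is 1. Working backward:
1 = 28 − 27
1 = −139 + 5·28
1 = 5·3225 − 116·139
1 = −116·6589 + 237·3225
1 = 237·141594 − 5093·6589
1 = −5093·289777 + 10423·141594
1 = 10423·1300702 − 46785·289777
So 289777·(-46785) ≡ 1 (mod 1300702), and -46785 ≡ 1253917 (mod 1300702).

1253917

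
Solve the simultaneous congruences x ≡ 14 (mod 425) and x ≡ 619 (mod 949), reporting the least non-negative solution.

Write x = 14 + 425·k. Then 425·k ≡ 619 − 14 ≡ 605 (mod 949).
Need 425⁻¹ mod 949. Extended Euclid on (949, 425):
949 = 2×425 + 99
425 = 4×99 + 29
99 = 3×29 + 12
29 = 2×12 + 5
12 = 2×5 + 2
5 = 2×2 + 1
2 = 2×1 + 0
Back-substitute:
1 = 5 − 2·2
1 = −2·12 + 5·5
1 = 5·29 − 12·12
1 = −12·99 + 41·29
1 = 41·425 − 176·99
1 = −176·949 + 393·425
425⁻¹ ≡ 393 (mod 949), so k ≡ 393·605 ≡ 515 (mod 949).
x = 14 + 425·515 = 218889.

218889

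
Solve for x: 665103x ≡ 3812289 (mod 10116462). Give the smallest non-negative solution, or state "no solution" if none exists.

2206939

First find gcd(665103, 10116462):
10116462 = 15×665103 + 139917
665103 = 4×139917 + 105435
139917 = 1×105435 + 34482
105435 = 3×34482 + 1989
34482 = 17×1989 + 669
1989 = 2×669 + 651
669 = 1×651 + 18
651 = 36×18 + 3
18 = 6×3 + 0
gcd = 3 and 3 | 3812289, so solutions exist. Divide through by 3: 221701x ≡ 1270763 (mod 3372154).
Now find 221701⁻¹ mod 3372154:
3372154 = 15×221701 + 46639
221701 = 4×46639 + 35145
46639 = 1×35145 + 11494
35145 = 3×11494 + 663
11494 = 17×663 + 223
663 = 2×223 + 217
223 = 1×217 + 6
217 = 36×6 + 1
6 = 6×1 + 0
Back-substitute:
1 = 217 − 36·6
1 = −36·223 + 37·217
1 = 37·663 − 110·223
1 = −110·11494 + 1907·663
1 = 1907·35145 − 5831·11494
1 = −5831·46639 + 7738·35145
1 = 7738·221701 − 36783·46639
1 = −36783·3372154 + 559483·221701
So 221701⁻¹ ≡ 559483 (mod 3372154).
Then x ≡ 559483·1270763 ≡ 2206939 (mod 3372154); the smallest non-negative solution is x = 2206939.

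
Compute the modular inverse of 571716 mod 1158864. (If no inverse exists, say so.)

no inverse exists

Euclidean algorithm on 1158864, 571716:
1158864 = 2·571716 + 15432
571716 = 37·15432 + 732
15432 = 21·732 + 60
732 = 12·60 + 12
60 = 5·12 + 0
The gcd is 12, not 1, hence no inverse exists.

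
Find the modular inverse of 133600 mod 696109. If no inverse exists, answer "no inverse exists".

gcd(696109, 133600) by repeated division:
696109 = 5·133600 + 28109
133600 = 4·28109 + 21164
28109 = 1·21164 + 6945
21164 = 3·6945 + 329
6945 = 21·329 + 36
329 = 9·36 + 5
36 = 7·5 + 1
5 = 5·1 + 0
Since gcd(133600, 696109) = 1, back-substitute to write 1 as a combination:
1 = 36 − 7·5
1 = −7·329 + 64·36
1 = 64·6945 − 1351·329
1 = −1351·21164 + 4117·6945
1 = 4117·28109 − 5468·21164
1 = −5468·133600 + 25989·28109
1 = 25989·696109 − 135413·133600
Thus 133600·(-135413) ≡ 1 (mod 696109); reducing, -135413 mod 696109 = 560696.

560696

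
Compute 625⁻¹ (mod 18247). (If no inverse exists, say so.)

Apply the Euclidean algorithm to 18247 and 625:
18247 = 29·625 + 122
625 = 5·122 + 15
122 = 8·15 + 2
15 = 7·2 + 1
2 = 2·1 + 0
The gcd is 1. Working backward:
1 = 15 − 7·2
1 = −7·122 + 57·15
1 = 57·625 − 292·122
1 = −292·18247 + 8525·625
So 625·8525 ≡ 1 (mod 18247).

8525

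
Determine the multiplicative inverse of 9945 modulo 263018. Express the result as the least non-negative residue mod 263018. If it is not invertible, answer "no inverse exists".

Run Euclid on (263018, 9945):
263018 = 26*9945 + 4448
9945 = 2*4448 + 1049
4448 = 4*1049 + 252
1049 = 4*252 + 41
252 = 6*41 + 6
41 = 6*6 + 5
6 = 1*5 + 1
5 = 5*1 + 0
The gcd is 1. Working backward:
1 = 6 − 5
1 = −41 + 7·6
1 = 7·252 − 43·41
1 = −43·1049 + 179·252
1 = 179·4448 − 759·1049
1 = −759·9945 + 1697·4448
1 = 1697·263018 − 44881·9945
So 9945·(-44881) ≡ 1 (mod 263018), and -44881 ≡ 218137 (mod 263018).

218137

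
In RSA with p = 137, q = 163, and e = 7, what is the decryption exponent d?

6295

φ(n) = (p−1)(q−1) = 136·162 = 22032.
Need d with 7·d ≡ 1 (mod 22032). Apply the extended Euclidean algorithm:
22032 = 3147*7 + 3
7 = 2*3 + 1
3 = 3*1 + 0
Back-substitute:
1 = 7 − 2·3
1 = −2·22032 + 6295·7
So 7·6295 ≡ 1 (mod 22032), hence d = 6295.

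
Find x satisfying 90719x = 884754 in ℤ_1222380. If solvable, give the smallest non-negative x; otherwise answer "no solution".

First find gcd(90719, 1222380):
1222380 = 13*90719 + 43033
90719 = 2*43033 + 4653
43033 = 9*4653 + 1156
4653 = 4*1156 + 29
1156 = 39*29 + 25
29 = 1*25 + 4
25 = 6*4 + 1
4 = 4*1 + 0
gcd = 1, so a unique solution mod 1222380 exists.
Back-substitute for the Bézout coefficients:
1 = 25 − 6·4
1 = −6·29 + 7·25
1 = 7·1156 − 279·29
1 = −279·4653 + 1123·1156
1 = 1123·43033 − 10386·4653
1 = −10386·90719 + 21895·43033
1 = 21895·1222380 − 295021·90719
So 90719·(-295021) ≡ 1 (mod 1222380), giving 90719⁻¹ ≡ 927359.
x ≡ 90719⁻¹·884754 ≡ 927359·884754 ≡ 1125846 (mod 1222380).

1125846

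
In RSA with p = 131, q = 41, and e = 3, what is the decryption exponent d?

φ(n) = (p−1)(q−1) = 130·40 = 5200.
Need d with 3·d ≡ 1 (mod 5200). Apply the extended Euclidean algorithm:
5200 = 1733×3 + 1
3 = 3×1 + 0
Back-substitute:
1 = 5200 − 1733·3
So 3·(-1733) ≡ 1 (mod 5200), hence d ≡ -1733 ≡ 3467 (mod 5200).

3467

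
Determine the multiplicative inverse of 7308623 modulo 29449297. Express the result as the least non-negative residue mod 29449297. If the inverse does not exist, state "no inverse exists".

22138830

Run Euclid on (29449297, 7308623):
29449297 = 4×7308623 + 214805
7308623 = 34×214805 + 5253
214805 = 40×5253 + 4685
5253 = 1×4685 + 568
4685 = 8×568 + 141
568 = 4×141 + 4
141 = 35×4 + 1
4 = 4×1 + 0
gcd = 1, so the inverse exists. Back-substitute:
1 = 141 − 35·4
1 = −35·568 + 141·141
1 = 141·4685 − 1163·568
1 = −1163·5253 + 1304·4685
1 = 1304·214805 − 53323·5253
1 = −53323·7308623 + 1814286·214805
1 = 1814286·29449297 − 7310467·7308623
So 7308623·(-7310467) ≡ 1 (mod 29449297), and -7310467 ≡ 22138830 (mod 29449297).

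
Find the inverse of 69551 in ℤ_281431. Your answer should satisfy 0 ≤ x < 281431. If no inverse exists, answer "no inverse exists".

gcd(281431, 69551) by repeated division:
281431 = 4×69551 + 3227
69551 = 21×3227 + 1784
3227 = 1×1784 + 1443
1784 = 1×1443 + 341
1443 = 4×341 + 79
341 = 4×79 + 25
79 = 3×25 + 4
25 = 6×4 + 1
4 = 4×1 + 0
The gcd is 1. Working backward:
1 = 25 − 6·4
1 = −6·79 + 19·25
1 = 19·341 − 82·79
1 = −82·1443 + 347·341
1 = 347·1784 − 429·1443
1 = −429·3227 + 776·1784
1 = 776·69551 − 16725·3227
1 = −16725·281431 + 67676·69551
So 69551·67676 ≡ 1 (mod 281431).

67676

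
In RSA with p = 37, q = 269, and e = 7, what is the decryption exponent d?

φ(n) = (p−1)(q−1) = 36·268 = 9648.
Need d with 7·d ≡ 1 (mod 9648). Apply the extended Euclidean algorithm:
9648 = 1378·7 + 2
7 = 3·2 + 1
2 = 2·1 + 0
Back-substitute:
1 = 7 − 3·2
1 = −3·9648 + 4135·7
So 7·4135 ≡ 1 (mod 9648), hence d = 4135.

4135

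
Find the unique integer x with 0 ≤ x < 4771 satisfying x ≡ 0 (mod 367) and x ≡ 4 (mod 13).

Write x = 0 + 367·k. Then 367·k ≡ 4 − 0 ≡ 4 (mod 13).
Need 367⁻¹ mod 13. Extended Euclid on (13, 3):
13 = 4·3 + 1
3 = 3·1 + 0
Back-substitute:
1 = 13 − 4·3
367⁻¹ ≡ 9 (mod 13), so k ≡ 9·4 ≡ 10 (mod 13).
x = 0 + 367·10 = 3670.

3670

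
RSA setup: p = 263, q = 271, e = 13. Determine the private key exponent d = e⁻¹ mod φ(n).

φ(n) = (p−1)(q−1) = 262·270 = 70740.
Need d with 13·d ≡ 1 (mod 70740). Apply the extended Euclidean algorithm:
70740 = 5441*13 + 7
13 = 1*7 + 6
7 = 1*6 + 1
6 = 6*1 + 0
Back-substitute:
1 = 7 − 6
1 = −13 + 2·7
1 = 2·70740 − 10883·13
So 13·(-10883) ≡ 1 (mod 70740), hence d ≡ -10883 ≡ 59857 (mod 70740).

59857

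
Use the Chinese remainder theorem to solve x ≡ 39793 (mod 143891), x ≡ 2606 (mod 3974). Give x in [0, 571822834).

93137270

Write x = 39793 + 143891·k. Then 143891·k ≡ 2606 − 39793 ≡ 2553 (mod 3974).
Need 143891⁻¹ mod 3974. Extended Euclid on (3974, 827):
3974 = 4·827 + 666
827 = 1·666 + 161
666 = 4·161 + 22
161 = 7·22 + 7
22 = 3·7 + 1
7 = 7·1 + 0
Back-substitute:
1 = 22 − 3·7
1 = −3·161 + 22·22
1 = 22·666 − 91·161
1 = −91·827 + 113·666
1 = 113·3974 − 543·827
143891⁻¹ ≡ 3431 (mod 3974), so k ≡ 3431·2553 ≡ 647 (mod 3974).
x = 39793 + 143891·647 = 93137270.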